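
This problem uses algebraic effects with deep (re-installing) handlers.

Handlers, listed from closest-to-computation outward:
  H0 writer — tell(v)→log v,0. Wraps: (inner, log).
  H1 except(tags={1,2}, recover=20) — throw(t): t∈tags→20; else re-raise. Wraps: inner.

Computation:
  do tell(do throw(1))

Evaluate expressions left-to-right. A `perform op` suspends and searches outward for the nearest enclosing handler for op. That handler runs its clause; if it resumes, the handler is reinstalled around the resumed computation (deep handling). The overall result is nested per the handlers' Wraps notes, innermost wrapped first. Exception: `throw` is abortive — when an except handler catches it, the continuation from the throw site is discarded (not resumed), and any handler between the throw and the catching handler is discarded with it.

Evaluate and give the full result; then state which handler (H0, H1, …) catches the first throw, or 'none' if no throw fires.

Step-by-step:
throw(1) @ H1 caught ⇒ 20
= 20

Answer: 20 ; first throw caught by: H1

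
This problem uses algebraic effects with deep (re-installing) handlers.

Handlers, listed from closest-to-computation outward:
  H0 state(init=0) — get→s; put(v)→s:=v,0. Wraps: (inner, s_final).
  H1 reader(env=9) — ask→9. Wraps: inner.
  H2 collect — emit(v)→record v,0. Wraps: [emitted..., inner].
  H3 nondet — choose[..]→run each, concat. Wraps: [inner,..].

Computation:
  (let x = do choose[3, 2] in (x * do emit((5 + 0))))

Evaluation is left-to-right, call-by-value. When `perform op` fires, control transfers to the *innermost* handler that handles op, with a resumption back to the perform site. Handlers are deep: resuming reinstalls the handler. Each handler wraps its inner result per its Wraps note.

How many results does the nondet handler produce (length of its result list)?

Evaluation trace:
choose[3, 2] @ H3
  branch[0] choose=3:
    emit(5) @ H2 ⇒ out+=5
    H0 returns (0, 0)
    H1 returns (0, 0)
    H2 returns [5, (0, 0)]
    H3 returns [[5, (0, 0)]]
  branch[1] choose=2:
    emit(5) @ H2 ⇒ out+=5
    H0 returns (0, 0)
    H1 returns (0, 0)
    H2 returns [5, (0, 0)]
    H3 returns [[5, (0, 0)]]
= [[5, (0, 0)], [5, (0, 0)]]

Answer: 2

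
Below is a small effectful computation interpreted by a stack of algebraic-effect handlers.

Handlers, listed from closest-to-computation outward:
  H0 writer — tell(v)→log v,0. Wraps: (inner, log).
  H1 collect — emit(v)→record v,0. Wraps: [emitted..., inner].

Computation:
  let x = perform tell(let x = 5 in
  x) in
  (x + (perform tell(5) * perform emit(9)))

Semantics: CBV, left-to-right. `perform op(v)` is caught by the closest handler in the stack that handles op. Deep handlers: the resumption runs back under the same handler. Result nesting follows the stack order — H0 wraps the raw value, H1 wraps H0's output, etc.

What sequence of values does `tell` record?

Answer: (5, 5)

Step-by-step:
tell(5) @ H0 ⇒ log+=5
tell(5) @ H0 ⇒ log+=5
emit(9) @ H1 ⇒ out+=9
H0 returns (0, (5, 5))
H1 returns [9, (0, (5, 5))]
= [9, (0, (5, 5))]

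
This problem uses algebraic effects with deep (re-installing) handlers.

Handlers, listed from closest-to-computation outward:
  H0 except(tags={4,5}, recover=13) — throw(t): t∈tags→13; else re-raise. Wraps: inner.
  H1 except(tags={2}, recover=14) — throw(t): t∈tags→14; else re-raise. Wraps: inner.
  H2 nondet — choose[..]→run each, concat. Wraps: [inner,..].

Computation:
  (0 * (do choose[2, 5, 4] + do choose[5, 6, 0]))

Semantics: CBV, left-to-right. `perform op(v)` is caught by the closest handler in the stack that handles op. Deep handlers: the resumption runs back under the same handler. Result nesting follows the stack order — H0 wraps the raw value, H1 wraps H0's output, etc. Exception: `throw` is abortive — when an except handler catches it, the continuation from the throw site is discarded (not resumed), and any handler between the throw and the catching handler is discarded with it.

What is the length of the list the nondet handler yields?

Answer: 9

Step-by-step:
choose[2, 5, 4] @ H2
  branch[0] choose=2:
    choose[5, 6, 0] @ H2
      branch[0] choose=5:
        H0 returns 0
        H1 returns 0
        H2 returns [0]
      branch[1] choose=6:
        H0 returns 0
        H1 returns 0
        H2 returns [0]
      branch[2] choose=0:
        H0 returns 0
        H1 returns 0
        H2 returns [0]
  branch[1] choose=5:
    choose[5, 6, 0] @ H2
      branch[0] choose=5:
        H0 returns 0
        H1 returns 0
        H2 returns [0]
      branch[1] choose=6:
        H0 returns 0
        H1 returns 0
        H2 returns [0]
      branch[2] choose=0:
        H0 returns 0
        H1 returns 0
        H2 returns [0]
  branch[2] choose=4:
    choose[5, 6, 0] @ H2
      branch[0] choose=5:
        H0 returns 0
        H1 returns 0
        H2 returns [0]
      branch[1] choose=6:
        H0 returns 0
        H1 returns 0
        H2 returns [0]
      branch[2] choose=0:
        H0 returns 0
        H1 returns 0
        H2 returns [0]
= [0, 0, 0, 0, 0, 0, 0, 0, 0]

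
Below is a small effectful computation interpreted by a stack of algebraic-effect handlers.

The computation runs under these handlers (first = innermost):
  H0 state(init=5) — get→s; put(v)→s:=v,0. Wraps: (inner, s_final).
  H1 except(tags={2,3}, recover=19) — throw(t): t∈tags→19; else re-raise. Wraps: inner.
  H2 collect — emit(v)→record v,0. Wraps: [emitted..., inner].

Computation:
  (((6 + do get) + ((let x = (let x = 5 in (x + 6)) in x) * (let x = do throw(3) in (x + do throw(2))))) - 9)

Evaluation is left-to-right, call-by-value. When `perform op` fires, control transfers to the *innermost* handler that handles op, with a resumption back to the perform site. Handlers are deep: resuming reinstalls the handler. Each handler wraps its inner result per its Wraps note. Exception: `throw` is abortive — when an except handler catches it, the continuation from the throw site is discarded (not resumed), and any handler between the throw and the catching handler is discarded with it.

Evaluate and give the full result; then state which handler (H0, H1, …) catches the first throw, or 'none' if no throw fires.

Answer: [19] ; first throw caught by: H1

Step-by-step:
get @ H0 ⇒ 5
throw(3) @ H1 caught ⇒ 19
H2 returns [19]
= [19]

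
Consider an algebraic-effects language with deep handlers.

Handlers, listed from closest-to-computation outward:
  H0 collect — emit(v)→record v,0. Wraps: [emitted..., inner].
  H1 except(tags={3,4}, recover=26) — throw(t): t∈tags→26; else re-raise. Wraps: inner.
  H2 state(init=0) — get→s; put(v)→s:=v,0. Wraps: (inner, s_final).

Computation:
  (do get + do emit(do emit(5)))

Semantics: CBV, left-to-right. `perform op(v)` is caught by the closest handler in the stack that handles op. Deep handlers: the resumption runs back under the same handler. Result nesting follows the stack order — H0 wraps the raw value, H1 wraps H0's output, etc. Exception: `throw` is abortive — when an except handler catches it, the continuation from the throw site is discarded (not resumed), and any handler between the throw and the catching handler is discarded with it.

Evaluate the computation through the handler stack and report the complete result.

Evaluation trace:
get @ H2 ⇒ 0
emit(5) @ H0 ⇒ out+=5
emit(0) @ H0 ⇒ out+=0
H0 returns [5, 0, 0]
H1 returns [5, 0, 0]
H2 returns ([5, 0, 0], 0)
= ([5, 0, 0], 0)

Answer: ([5, 0, 0], 0)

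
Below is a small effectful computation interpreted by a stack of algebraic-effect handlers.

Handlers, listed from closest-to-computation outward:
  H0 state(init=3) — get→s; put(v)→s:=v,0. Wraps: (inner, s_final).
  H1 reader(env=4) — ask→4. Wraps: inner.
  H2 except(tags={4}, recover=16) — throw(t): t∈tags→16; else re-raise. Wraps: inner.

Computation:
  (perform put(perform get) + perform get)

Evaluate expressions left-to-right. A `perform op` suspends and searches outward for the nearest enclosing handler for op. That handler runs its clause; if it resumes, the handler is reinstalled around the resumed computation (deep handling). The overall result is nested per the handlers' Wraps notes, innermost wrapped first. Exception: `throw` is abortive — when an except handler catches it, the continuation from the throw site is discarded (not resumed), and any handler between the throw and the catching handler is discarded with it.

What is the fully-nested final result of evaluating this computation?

Answer: (3, 3)

Evaluation trace:
get @ H0 ⇒ 3
put(3) @ H0 ⇒ s:=3
get @ H0 ⇒ 3
H0 returns (3, 3)
H1 returns (3, 3)
H2 returns (3, 3)
= (3, 3)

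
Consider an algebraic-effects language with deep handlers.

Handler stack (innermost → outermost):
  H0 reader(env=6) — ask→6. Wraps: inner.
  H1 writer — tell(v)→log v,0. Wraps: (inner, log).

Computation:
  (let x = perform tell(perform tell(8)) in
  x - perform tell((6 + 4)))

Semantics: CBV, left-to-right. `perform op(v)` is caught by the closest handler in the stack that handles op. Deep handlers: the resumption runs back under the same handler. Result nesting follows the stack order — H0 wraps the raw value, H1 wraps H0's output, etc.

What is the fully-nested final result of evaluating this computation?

Answer: (0, (8, 0, 10))

Working:
tell(8) @ H1 ⇒ log+=8
tell(0) @ H1 ⇒ log+=0
tell(10) @ H1 ⇒ log+=10
H0 returns 0
H1 returns (0, (8, 0, 10))
= (0, (8, 0, 10))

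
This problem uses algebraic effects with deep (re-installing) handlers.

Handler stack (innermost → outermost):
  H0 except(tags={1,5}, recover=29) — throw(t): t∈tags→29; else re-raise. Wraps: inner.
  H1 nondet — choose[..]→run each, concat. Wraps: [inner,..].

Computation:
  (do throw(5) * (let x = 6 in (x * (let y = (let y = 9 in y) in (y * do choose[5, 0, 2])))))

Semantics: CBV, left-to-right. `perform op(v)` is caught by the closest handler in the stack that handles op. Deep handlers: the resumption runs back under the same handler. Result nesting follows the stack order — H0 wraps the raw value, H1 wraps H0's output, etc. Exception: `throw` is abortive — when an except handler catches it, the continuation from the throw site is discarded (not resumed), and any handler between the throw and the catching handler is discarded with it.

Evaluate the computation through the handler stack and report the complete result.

Answer: [29]

Working:
throw(5) @ H0 caught ⇒ 29
H1 returns [29]
= [29]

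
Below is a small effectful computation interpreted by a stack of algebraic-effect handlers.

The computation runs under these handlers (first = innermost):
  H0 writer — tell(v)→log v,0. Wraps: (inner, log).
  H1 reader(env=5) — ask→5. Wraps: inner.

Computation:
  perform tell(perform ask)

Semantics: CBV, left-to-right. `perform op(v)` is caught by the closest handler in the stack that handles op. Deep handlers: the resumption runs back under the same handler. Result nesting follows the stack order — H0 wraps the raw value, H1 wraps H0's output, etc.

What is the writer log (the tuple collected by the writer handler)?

Step-by-step:
ask @ H1 ⇒ 5
tell(5) @ H0 ⇒ log+=5
H0 returns (0, (5))
H1 returns (0, (5))
= (0, (5))

Answer: (5)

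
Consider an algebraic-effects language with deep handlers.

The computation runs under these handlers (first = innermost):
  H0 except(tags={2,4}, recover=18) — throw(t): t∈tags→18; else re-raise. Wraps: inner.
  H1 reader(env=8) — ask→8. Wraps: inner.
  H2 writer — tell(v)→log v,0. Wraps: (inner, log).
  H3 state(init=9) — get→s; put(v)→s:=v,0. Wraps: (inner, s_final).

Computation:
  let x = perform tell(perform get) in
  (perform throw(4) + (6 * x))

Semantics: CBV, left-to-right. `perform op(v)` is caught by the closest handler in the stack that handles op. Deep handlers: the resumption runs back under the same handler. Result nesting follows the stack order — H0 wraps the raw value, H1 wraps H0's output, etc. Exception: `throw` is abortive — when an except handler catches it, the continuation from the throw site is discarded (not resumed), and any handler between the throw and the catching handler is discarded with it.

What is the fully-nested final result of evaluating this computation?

Answer: ((18, (9)), 9)

Evaluation trace:
get @ H3 ⇒ 9
tell(9) @ H2 ⇒ log+=9
throw(4) @ H0 caught ⇒ 18
H1 returns 18
H2 returns (18, (9))
H3 returns ((18, (9)), 9)
= ((18, (9)), 9)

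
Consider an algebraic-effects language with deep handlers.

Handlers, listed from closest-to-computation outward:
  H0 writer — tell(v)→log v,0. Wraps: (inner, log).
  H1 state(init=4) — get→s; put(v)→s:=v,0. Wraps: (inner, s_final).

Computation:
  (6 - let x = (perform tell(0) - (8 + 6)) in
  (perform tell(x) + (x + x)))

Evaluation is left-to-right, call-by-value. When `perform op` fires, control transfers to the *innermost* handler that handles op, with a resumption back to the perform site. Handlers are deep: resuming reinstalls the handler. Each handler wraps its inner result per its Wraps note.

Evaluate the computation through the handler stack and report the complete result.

Step-by-step:
tell(0) @ H0 ⇒ log+=0
tell(-14) @ H0 ⇒ log+=-14
H0 returns (34, (0, -14))
H1 returns ((34, (0, -14)), 4)
= ((34, (0, -14)), 4)

Answer: ((34, (0, -14)), 4)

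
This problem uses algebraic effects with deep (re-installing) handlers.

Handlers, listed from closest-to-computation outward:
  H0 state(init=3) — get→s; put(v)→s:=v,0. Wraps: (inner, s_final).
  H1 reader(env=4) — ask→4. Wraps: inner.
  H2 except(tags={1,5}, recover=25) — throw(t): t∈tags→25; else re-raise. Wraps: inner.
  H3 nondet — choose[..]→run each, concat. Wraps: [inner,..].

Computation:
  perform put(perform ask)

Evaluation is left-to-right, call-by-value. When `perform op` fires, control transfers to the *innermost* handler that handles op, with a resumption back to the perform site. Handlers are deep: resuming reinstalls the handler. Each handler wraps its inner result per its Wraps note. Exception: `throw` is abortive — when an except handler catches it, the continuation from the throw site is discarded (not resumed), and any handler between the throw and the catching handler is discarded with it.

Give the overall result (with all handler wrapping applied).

Answer: [(0, 4)]

Working:
ask @ H1 ⇒ 4
put(4) @ H0 ⇒ s:=4
H0 returns (0, 4)
H1 returns (0, 4)
H2 returns (0, 4)
H3 returns [(0, 4)]
= [(0, 4)]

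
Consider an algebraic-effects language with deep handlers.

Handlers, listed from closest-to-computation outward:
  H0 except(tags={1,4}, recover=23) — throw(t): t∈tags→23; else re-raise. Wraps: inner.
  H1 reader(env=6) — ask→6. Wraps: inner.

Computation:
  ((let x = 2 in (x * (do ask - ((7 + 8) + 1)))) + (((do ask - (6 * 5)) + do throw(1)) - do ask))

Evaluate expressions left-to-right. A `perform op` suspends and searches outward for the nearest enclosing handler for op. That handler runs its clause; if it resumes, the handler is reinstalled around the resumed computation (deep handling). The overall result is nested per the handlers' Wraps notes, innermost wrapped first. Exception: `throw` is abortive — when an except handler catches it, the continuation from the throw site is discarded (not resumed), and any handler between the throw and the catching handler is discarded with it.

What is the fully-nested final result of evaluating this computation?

Step-by-step:
ask @ H1 ⇒ 6
ask @ H1 ⇒ 6
throw(1) @ H0 caught ⇒ 23
H1 returns 23
= 23

Answer: 23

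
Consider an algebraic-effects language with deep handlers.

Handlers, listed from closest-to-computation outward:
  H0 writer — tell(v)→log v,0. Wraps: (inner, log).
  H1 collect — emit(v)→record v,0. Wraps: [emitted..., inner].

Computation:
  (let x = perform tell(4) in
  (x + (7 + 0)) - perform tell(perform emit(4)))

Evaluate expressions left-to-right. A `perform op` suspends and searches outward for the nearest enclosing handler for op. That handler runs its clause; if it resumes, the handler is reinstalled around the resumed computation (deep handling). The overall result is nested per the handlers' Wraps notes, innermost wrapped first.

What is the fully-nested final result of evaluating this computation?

Working:
tell(4) @ H0 ⇒ log+=4
emit(4) @ H1 ⇒ out+=4
tell(0) @ H0 ⇒ log+=0
H0 returns (7, (4, 0))
H1 returns [4, (7, (4, 0))]
= [4, (7, (4, 0))]

Answer: [4, (7, (4, 0))]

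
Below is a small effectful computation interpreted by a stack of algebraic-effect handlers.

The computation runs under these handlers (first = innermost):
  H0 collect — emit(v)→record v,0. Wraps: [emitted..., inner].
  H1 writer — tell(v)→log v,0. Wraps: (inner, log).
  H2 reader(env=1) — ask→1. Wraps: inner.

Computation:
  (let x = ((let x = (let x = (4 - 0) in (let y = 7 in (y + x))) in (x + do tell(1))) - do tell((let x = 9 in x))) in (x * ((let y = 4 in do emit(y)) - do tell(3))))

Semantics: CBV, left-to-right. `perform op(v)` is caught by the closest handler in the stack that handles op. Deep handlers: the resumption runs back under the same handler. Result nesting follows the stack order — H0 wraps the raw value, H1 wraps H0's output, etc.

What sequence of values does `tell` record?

Evaluation trace:
tell(1) @ H1 ⇒ log+=1
tell(9) @ H1 ⇒ log+=9
emit(4) @ H0 ⇒ out+=4
tell(3) @ H1 ⇒ log+=3
H0 returns [4, 0]
H1 returns ([4, 0], (1, 9, 3))
H2 returns ([4, 0], (1, 9, 3))
= ([4, 0], (1, 9, 3))

Answer: (1, 9, 3)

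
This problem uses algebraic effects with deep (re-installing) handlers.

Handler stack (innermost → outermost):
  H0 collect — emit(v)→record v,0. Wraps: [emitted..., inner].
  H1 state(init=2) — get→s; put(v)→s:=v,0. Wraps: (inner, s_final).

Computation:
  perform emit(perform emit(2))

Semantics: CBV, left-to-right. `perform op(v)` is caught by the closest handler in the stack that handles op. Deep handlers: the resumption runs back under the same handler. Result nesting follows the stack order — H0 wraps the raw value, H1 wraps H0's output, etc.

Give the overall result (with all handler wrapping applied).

Step-by-step:
emit(2) @ H0 ⇒ out+=2
emit(0) @ H0 ⇒ out+=0
H0 returns [2, 0, 0]
H1 returns ([2, 0, 0], 2)
= ([2, 0, 0], 2)

Answer: ([2, 0, 0], 2)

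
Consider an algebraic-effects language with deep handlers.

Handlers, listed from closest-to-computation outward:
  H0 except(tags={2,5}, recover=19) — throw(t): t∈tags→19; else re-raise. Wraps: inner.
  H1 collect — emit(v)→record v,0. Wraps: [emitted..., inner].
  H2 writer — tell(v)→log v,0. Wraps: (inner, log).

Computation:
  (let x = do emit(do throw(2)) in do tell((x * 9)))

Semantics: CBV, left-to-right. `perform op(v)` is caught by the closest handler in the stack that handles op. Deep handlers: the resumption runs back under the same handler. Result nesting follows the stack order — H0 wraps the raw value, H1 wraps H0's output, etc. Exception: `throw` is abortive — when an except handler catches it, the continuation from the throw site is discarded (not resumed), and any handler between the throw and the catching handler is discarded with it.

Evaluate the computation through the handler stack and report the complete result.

Answer: ([19], ())

Evaluation trace:
throw(2) @ H0 caught ⇒ 19
H1 returns [19]
H2 returns ([19], ())
= ([19], ())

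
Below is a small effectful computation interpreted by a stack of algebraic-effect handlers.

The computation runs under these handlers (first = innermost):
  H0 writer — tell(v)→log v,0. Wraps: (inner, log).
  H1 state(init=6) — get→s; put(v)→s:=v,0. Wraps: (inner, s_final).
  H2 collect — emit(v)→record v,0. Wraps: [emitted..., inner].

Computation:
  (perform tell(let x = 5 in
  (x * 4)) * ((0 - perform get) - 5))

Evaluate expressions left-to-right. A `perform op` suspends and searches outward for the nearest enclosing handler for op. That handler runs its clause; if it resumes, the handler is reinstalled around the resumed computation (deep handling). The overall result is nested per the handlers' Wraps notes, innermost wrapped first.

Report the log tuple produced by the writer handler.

Answer: (20)

Step-by-step:
tell(20) @ H0 ⇒ log+=20
get @ H1 ⇒ 6
H0 returns (0, (20))
H1 returns ((0, (20)), 6)
H2 returns [((0, (20)), 6)]
= [((0, (20)), 6)]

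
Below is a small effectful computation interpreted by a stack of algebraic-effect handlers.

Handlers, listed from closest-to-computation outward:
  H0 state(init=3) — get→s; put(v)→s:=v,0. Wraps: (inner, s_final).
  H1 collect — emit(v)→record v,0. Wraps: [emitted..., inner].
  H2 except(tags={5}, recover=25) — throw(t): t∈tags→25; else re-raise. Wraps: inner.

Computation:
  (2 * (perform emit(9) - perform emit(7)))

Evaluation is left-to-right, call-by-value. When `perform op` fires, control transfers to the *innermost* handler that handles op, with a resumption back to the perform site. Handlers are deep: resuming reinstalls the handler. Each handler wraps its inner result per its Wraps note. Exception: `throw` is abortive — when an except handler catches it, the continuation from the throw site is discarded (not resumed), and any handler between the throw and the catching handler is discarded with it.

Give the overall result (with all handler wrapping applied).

Answer: [9, 7, (0, 3)]

Step-by-step:
emit(9) @ H1 ⇒ out+=9
emit(7) @ H1 ⇒ out+=7
H0 returns (0, 3)
H1 returns [9, 7, (0, 3)]
H2 returns [9, 7, (0, 3)]
= [9, 7, (0, 3)]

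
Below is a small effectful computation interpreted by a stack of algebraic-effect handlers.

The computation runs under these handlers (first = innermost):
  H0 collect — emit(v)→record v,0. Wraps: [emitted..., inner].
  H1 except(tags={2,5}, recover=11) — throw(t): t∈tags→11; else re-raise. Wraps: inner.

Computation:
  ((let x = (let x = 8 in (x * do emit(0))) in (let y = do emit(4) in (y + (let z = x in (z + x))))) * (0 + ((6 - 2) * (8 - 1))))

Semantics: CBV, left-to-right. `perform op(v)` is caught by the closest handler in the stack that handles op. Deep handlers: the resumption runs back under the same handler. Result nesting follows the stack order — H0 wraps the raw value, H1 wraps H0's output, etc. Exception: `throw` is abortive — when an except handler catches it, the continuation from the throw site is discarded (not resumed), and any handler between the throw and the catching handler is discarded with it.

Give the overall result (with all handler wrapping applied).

Working:
emit(0) @ H0 ⇒ out+=0
emit(4) @ H0 ⇒ out+=4
H0 returns [0, 4, 0]
H1 returns [0, 4, 0]
= [0, 4, 0]

Answer: [0, 4, 0]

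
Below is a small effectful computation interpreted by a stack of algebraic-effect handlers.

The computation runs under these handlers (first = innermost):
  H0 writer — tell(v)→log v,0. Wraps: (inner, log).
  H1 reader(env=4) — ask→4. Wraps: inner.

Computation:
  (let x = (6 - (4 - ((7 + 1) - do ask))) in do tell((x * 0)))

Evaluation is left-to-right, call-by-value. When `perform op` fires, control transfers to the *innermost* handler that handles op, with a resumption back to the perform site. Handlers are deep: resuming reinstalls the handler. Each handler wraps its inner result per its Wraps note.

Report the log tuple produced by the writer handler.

Step-by-step:
ask @ H1 ⇒ 4
tell(0) @ H0 ⇒ log+=0
H0 returns (0, (0))
H1 returns (0, (0))
= (0, (0))

Answer: (0)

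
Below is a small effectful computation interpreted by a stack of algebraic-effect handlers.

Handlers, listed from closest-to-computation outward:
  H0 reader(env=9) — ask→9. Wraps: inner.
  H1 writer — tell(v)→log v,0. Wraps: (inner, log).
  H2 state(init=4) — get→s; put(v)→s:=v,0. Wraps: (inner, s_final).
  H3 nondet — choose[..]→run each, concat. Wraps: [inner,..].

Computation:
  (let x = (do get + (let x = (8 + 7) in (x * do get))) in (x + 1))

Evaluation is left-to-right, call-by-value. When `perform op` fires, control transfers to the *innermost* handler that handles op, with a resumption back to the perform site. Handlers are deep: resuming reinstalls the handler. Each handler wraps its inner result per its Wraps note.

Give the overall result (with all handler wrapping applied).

Answer: [((65, ()), 4)]

Working:
get @ H2 ⇒ 4
get @ H2 ⇒ 4
H0 returns 65
H1 returns (65, ())
H2 returns ((65, ()), 4)
H3 returns [((65, ()), 4)]
= [((65, ()), 4)]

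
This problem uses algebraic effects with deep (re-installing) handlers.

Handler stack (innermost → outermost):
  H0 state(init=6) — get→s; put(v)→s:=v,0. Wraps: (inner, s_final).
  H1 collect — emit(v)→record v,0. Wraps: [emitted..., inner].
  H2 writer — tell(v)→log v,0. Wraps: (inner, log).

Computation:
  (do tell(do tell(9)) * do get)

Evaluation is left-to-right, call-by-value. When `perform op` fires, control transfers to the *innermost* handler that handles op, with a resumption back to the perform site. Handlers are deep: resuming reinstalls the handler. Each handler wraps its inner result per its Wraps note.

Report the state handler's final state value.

Answer: 6

Working:
tell(9) @ H2 ⇒ log+=9
tell(0) @ H2 ⇒ log+=0
get @ H0 ⇒ 6
H0 returns (0, 6)
H1 returns [(0, 6)]
H2 returns ([(0, 6)], (9, 0))
= ([(0, 6)], (9, 0))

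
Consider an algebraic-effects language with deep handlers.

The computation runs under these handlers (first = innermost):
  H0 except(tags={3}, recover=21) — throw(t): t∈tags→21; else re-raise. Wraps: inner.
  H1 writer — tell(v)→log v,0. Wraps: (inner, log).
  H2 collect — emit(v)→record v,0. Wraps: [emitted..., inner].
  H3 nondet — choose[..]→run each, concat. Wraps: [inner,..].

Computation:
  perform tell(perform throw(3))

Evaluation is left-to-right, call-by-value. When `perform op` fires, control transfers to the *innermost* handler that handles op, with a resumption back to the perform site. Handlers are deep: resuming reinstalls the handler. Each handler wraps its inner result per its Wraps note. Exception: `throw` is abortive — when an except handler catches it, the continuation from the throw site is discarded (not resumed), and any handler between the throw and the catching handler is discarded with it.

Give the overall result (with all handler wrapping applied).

Step-by-step:
throw(3) @ H0 caught ⇒ 21
H1 returns (21, ())
H2 returns [(21, ())]
H3 returns [[(21, ())]]
= [[(21, ())]]

Answer: [[(21, ())]]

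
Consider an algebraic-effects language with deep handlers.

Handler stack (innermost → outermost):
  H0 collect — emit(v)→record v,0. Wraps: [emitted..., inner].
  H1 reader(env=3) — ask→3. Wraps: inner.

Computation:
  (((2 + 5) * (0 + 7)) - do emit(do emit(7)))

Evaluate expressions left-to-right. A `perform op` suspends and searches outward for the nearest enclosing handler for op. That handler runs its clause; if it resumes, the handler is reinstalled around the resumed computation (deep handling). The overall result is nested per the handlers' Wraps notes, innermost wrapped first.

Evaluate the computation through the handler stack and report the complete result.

Answer: [7, 0, 49]

Evaluation trace:
emit(7) @ H0 ⇒ out+=7
emit(0) @ H0 ⇒ out+=0
H0 returns [7, 0, 49]
H1 returns [7, 0, 49]
= [7, 0, 49]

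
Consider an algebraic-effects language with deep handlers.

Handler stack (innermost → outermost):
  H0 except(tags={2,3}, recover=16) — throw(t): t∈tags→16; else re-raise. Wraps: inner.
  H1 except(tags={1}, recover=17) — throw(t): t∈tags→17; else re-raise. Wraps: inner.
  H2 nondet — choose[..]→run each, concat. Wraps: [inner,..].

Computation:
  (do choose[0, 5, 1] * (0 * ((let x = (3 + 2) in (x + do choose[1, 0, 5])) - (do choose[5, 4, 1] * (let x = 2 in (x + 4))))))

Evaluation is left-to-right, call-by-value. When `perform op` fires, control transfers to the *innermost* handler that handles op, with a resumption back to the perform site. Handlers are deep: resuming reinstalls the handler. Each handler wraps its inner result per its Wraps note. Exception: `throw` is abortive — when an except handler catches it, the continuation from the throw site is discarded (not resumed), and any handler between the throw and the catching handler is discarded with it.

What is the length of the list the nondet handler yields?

Evaluation trace:
choose[0, 5, 1] @ H2
  branch[0] choose=0:
    choose[1, 0, 5] @ H2
      branch[0] choose=1:
        choose[5, 4, 1] @ H2
          branch[0] choose=5:
            H0 returns 0
            H1 returns 0
            H2 returns [0]
          branch[1] choose=4:
            H0 returns 0
            H1 returns 0
            H2 returns [0]
          branch[2] choose=1:
            H0 returns 0
            H1 returns 0
            H2 returns [0]
      branch[1] choose=0:
        choose[5, 4, 1] @ H2
          branch[0] choose=5:
            H0 returns 0
            H1 returns 0
            H2 returns [0]
          branch[1] choose=4:
            H0 returns 0
            H1 returns 0
            H2 returns [0]
          branch[2] choose=1:
            H0 returns 0
            H1 returns 0
            H2 returns [0]
      branch[2] choose=5:
        choose[5, 4, 1] @ H2
          branch[0] choose=5:
            H0 returns 0
            H1 returns 0
            H2 returns [0]
          branch[1] choose=4:
            H0 returns 0
            H1 returns 0
            H2 returns [0]
          branch[2] choose=1:
            H0 returns 0
            H1 returns 0
            H2 returns [0]
  branch[1] choose=5:
    choose[1, 0, 5] @ H2
      branch[0] choose=1:
        choose[5, 4, 1] @ H2
          branch[0] choose=5:
            H0 returns 0
            H1 returns 0
            H2 returns [0]
          branch[1] choose=4:
            H0 returns 0
            H1 returns 0
            H2 returns [0]
          branch[2] choose=1:
            H0 returns 0
            H1 returns 0
            H2 returns [0]
      branch[1] choose=0:
        choose[5, 4, 1] @ H2
          branch[0] choose=5:
            H0 returns 0
            H1 returns 0
            H2 returns [0]
          branch[1] choose=4:
            H0 returns 0
            H1 returns 0
            H2 returns [0]
          branch[2] choose=1:
            H0 returns 0
            H1 returns 0
            H2 returns [0]
      branch[2] choose=5:
        choose[5, 4, 1] @ H2
          branch[0] choose=5:
            H0 returns 0
            H1 returns 0
            H2 returns [0]
          branch[1] choose=4:
            H0 returns 0
            H1 returns 0
            H2 returns [0]
          branch[2] choose=1:
            H0 returns 0
            H1 returns 0
            H2 returns [0]
  branch[2] choose=1:
    choose[1, 0, 5] @ H2
      branch[0] choose=1:
        choose[5, 4, 1] @ H2
          branch[0] choose=5:
            H0 returns 0
            H1 returns 0
            H2 returns [0]
          branch[1] choose=4:
            H0 returns 0
            H1 returns 0
            H2 returns [0]
          branch[2] choose=1:
            H0 returns 0
            H1 returns 0
            H2 returns [0]
      branch[1] choose=0:
        choose[5, 4, 1] @ H2
          branch[0] choose=5:
            H0 returns 0
            H1 returns 0
            H2 returns [0]
          branch[1] choose=4:
            H0 returns 0
            H1 returns 0
            H2 returns [0]
          branch[2] choose=1:
            H0 returns 0
            H1 returns 0
            H2 returns [0]
      branch[2] choose=5:
        choose[5, 4, 1] @ H2
          branch[0] choose=5:
            H0 returns 0
            H1 returns 0
            H2 returns [0]
          branch[1] choose=4:
            H0 returns 0
            H1 returns 0
            H2 returns [0]
          branch[2] choose=1:
            H0 returns 0
            H1 returns 0
            H2 returns [0]
= [0, 0, 0, 0, 0, 0, 0, 0, 0, 0, 0, 0, 0, 0, 0, 0, 0, 0, 0, 0, 0, 0, 0, 0, 0, 0, 0]

Answer: 27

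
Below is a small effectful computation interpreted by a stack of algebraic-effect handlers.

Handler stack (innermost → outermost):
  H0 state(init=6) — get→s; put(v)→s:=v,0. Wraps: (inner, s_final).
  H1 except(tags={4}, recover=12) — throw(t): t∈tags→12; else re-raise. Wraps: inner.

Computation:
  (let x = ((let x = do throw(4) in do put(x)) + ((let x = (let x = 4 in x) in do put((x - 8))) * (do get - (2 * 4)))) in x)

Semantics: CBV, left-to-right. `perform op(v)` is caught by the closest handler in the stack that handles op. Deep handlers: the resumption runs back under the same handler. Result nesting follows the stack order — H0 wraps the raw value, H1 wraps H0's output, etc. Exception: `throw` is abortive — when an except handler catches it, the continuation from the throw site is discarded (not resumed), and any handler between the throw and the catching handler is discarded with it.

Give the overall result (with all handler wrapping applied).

Step-by-step:
throw(4) @ H1 caught ⇒ 12
= 12

Answer: 12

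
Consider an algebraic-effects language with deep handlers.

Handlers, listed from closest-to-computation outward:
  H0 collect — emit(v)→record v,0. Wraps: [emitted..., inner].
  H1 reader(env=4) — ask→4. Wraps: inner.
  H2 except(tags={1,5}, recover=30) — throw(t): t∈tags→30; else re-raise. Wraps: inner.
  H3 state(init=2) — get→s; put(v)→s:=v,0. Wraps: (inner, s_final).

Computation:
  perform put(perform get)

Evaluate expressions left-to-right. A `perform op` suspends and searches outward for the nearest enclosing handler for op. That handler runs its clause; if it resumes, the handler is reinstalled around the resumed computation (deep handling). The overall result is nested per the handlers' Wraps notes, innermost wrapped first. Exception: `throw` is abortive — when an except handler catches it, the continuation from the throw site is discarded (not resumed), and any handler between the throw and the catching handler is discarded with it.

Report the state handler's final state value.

Step-by-step:
get @ H3 ⇒ 2
put(2) @ H3 ⇒ s:=2
H0 returns [0]
H1 returns [0]
H2 returns [0]
H3 returns ([0], 2)
= ([0], 2)

Answer: 2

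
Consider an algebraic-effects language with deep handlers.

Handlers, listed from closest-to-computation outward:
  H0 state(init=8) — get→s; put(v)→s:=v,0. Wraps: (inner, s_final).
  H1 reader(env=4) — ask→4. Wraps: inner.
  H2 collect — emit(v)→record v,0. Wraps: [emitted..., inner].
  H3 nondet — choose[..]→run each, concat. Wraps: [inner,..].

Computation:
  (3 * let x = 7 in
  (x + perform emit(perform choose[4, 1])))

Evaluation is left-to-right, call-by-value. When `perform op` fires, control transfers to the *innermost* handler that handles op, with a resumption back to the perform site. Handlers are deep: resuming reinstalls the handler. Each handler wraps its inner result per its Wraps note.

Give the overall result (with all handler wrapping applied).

Answer: [[4, (21, 8)], [1, (21, 8)]]

Evaluation trace:
choose[4, 1] @ H3
  branch[0] choose=4:
    emit(4) @ H2 ⇒ out+=4
    H0 returns (21, 8)
    H1 returns (21, 8)
    H2 returns [4, (21, 8)]
    H3 returns [[4, (21, 8)]]
  branch[1] choose=1:
    emit(1) @ H2 ⇒ out+=1
    H0 returns (21, 8)
    H1 returns (21, 8)
    H2 returns [1, (21, 8)]
    H3 returns [[1, (21, 8)]]
= [[4, (21, 8)], [1, (21, 8)]]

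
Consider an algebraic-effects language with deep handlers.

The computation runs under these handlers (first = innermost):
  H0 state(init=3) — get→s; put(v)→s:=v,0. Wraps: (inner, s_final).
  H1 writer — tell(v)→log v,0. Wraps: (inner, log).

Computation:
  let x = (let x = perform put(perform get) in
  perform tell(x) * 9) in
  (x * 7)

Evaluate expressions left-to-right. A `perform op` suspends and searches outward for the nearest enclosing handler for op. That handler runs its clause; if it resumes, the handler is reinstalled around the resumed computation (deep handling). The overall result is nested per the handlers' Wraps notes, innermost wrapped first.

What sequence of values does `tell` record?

Evaluation trace:
get @ H0 ⇒ 3
put(3) @ H0 ⇒ s:=3
tell(0) @ H1 ⇒ log+=0
H0 returns (0, 3)
H1 returns ((0, 3), (0))
= ((0, 3), (0))

Answer: (0)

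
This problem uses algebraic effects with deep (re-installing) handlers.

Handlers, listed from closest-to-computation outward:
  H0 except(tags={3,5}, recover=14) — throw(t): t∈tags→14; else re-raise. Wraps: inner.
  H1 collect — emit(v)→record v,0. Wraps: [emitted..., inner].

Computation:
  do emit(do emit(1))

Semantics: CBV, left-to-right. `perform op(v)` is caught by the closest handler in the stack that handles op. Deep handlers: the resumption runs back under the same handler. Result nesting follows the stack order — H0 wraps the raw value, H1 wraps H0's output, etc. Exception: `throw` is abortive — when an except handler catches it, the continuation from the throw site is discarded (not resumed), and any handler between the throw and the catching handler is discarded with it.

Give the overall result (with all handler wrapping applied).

Answer: [1, 0, 0]

Evaluation trace:
emit(1) @ H1 ⇒ out+=1
emit(0) @ H1 ⇒ out+=0
H0 returns 0
H1 returns [1, 0, 0]
= [1, 0, 0]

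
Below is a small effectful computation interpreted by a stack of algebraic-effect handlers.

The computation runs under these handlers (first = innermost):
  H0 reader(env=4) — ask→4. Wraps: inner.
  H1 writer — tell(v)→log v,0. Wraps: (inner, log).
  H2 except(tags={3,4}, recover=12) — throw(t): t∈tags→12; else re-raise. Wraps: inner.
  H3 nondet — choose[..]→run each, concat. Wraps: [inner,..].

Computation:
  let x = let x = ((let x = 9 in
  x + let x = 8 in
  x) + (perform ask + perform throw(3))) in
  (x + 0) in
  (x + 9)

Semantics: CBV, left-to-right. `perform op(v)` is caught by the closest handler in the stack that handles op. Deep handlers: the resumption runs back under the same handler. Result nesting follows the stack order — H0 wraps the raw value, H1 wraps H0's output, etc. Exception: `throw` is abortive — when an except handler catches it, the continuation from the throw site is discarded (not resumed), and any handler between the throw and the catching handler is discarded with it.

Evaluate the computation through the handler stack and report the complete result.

Step-by-step:
ask @ H0 ⇒ 4
throw(3) @ H2 caught ⇒ 12
H3 returns [12]
= [12]

Answer: [12]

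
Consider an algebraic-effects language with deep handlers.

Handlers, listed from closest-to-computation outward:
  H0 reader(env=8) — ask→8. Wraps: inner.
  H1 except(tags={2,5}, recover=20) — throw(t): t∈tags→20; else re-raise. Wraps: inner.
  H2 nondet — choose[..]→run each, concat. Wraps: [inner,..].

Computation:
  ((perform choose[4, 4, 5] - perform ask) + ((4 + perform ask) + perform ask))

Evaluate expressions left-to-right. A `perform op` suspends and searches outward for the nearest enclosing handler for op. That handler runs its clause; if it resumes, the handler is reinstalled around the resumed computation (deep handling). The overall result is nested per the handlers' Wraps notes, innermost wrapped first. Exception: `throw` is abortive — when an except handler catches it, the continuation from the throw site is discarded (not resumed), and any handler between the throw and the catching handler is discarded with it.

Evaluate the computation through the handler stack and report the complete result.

Step-by-step:
choose[4, 4, 5] @ H2
  branch[0] choose=4:
    ask @ H0 ⇒ 8
    ask @ H0 ⇒ 8
    ask @ H0 ⇒ 8
    H0 returns 16
    H1 returns 16
    H2 returns [16]
  branch[1] choose=4:
    ask @ H0 ⇒ 8
    ask @ H0 ⇒ 8
    ask @ H0 ⇒ 8
    H0 returns 16
    H1 returns 16
    H2 returns [16]
  branch[2] choose=5:
    ask @ H0 ⇒ 8
    ask @ H0 ⇒ 8
    ask @ H0 ⇒ 8
    H0 returns 17
    H1 returns 17
    H2 returns [17]
= [16, 16, 17]

Answer: [16, 16, 17]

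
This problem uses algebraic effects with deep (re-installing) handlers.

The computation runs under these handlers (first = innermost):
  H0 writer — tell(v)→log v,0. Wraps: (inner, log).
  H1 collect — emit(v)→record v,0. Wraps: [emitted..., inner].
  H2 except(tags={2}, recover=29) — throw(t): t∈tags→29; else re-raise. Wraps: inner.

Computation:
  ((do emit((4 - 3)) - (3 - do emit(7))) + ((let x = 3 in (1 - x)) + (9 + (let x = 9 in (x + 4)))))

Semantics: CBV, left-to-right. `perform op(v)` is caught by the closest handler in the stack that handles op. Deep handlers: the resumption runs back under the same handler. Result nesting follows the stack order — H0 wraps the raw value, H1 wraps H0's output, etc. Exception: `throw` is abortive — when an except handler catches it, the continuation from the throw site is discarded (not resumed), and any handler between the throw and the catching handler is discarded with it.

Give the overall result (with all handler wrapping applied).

Working:
emit(1) @ H1 ⇒ out+=1
emit(7) @ H1 ⇒ out+=7
H0 returns (17, ())
H1 returns [1, 7, (17, ())]
H2 returns [1, 7, (17, ())]
= [1, 7, (17, ())]

Answer: [1, 7, (17, ())]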